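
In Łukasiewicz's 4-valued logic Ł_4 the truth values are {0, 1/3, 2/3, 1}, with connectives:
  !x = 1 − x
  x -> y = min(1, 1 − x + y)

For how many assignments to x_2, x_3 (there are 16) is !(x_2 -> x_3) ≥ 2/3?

x_2 = 0, x_3 = 0 ↦ 0  <
x_2 = 0, x_3 = 1/3 ↦ 0  <
x_2 = 0, x_3 = 2/3 ↦ 0  <
x_2 = 0, x_3 = 1 ↦ 0  <
x_2 = 1/3, x_3 = 0 ↦ 1/3  <
x_2 = 1/3, x_3 = 1/3 ↦ 0  <
x_2 = 1/3, x_3 = 2/3 ↦ 0  <
x_2 = 1/3, x_3 = 1 ↦ 0  <
x_2 = 2/3, x_3 = 0 ↦ 2/3  ≥
x_2 = 2/3, x_3 = 1/3 ↦ 1/3  <
x_2 = 2/3, x_3 = 2/3 ↦ 0  <
x_2 = 2/3, x_3 = 1 ↦ 0  <
x_2 = 1, x_3 = 0 ↦ 1  ≥
x_2 = 1, x_3 = 1/3 ↦ 2/3  ≥
x_2 = 1, x_3 = 2/3 ↦ 1/3  <
x_2 = 1, x_3 = 1 ↦ 0  <
So 3 of the 16 assignments meet the threshold.

3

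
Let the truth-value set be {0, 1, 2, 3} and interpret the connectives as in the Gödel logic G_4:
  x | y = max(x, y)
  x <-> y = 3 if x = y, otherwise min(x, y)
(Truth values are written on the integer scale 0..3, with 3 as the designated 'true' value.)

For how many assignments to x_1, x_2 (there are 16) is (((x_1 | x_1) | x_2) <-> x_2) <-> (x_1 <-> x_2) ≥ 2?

11

x_1 = 0, x_2 = 0 ↦ 3  ≥
x_1 = 0, x_2 = 1 ↦ 0  <
x_1 = 0, x_2 = 2 ↦ 0  <
x_1 = 0, x_2 = 3 ↦ 0  <
x_1 = 1, x_2 = 0 ↦ 3  ≥
x_1 = 1, x_2 = 1 ↦ 3  ≥
x_1 = 1, x_2 = 2 ↦ 1  <
x_1 = 1, x_2 = 3 ↦ 1  <
x_1 = 2, x_2 = 0 ↦ 3  ≥
x_1 = 2, x_2 = 1 ↦ 3  ≥
x_1 = 2, x_2 = 2 ↦ 3  ≥
x_1 = 2, x_2 = 3 ↦ 2  ≥
x_1 = 3, x_2 = 0 ↦ 3  ≥
x_1 = 3, x_2 = 1 ↦ 3  ≥
x_1 = 3, x_2 = 2 ↦ 3  ≥
x_1 = 3, x_2 = 3 ↦ 3  ≥
So 11 of the 16 assignments meet the threshold.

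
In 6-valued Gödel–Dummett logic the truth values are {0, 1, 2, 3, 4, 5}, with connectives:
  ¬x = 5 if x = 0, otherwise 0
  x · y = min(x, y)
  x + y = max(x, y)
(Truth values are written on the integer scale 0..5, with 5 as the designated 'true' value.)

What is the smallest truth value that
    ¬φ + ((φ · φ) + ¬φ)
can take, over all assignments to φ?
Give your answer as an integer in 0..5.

Take φ = 1:
¬φ = ¬1 = 0
φ · φ = 1 · 1 = 1
¬φ = ¬1 = 0
(φ · φ) + ¬φ = 1 + 0 = 1
¬φ + ((φ · φ) + ¬φ) = 0 + 1 = 1
No assignment yields a value below 1, so this is the minimum.

1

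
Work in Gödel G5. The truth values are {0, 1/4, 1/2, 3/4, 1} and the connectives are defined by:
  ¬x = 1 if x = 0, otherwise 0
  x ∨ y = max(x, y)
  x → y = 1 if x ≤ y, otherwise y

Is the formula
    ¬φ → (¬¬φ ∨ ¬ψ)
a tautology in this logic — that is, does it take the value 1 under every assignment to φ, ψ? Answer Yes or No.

Counterexample: take φ = 0, ψ = 1/4.
¬φ = ¬0 = 1
¬φ = ¬0 = 1
¬¬φ = ¬1 = 0
¬ψ = ¬1/4 = 0
¬¬φ ∨ ¬ψ = 0 ∨ 0 = 0
¬φ → (¬¬φ ∨ ¬ψ) = 1 → 0 = 0
This gives 0 ≠ 1.

No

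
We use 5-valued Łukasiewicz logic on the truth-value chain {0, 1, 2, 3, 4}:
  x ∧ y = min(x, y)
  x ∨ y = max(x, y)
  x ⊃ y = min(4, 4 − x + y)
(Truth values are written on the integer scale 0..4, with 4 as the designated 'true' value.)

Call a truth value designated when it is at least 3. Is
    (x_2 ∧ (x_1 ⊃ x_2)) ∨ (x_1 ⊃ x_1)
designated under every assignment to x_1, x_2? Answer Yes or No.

At x_1 = 2, x_2 = 3, for instance:
x_1 ⊃ x_2 = 2 ⊃ 3 = 4
x_2 ∧ (x_1 ⊃ x_2) = 3 ∧ 4 = 3
x_1 ⊃ x_1 = 2 ⊃ 2 = 4
(x_2 ∧ (x_1 ⊃ x_2)) ∨ (x_1 ⊃ x_1) = 3 ∨ 4 = 4
and checking the remaining 24 assignments likewise gives ≥ 3 in every case.

Yes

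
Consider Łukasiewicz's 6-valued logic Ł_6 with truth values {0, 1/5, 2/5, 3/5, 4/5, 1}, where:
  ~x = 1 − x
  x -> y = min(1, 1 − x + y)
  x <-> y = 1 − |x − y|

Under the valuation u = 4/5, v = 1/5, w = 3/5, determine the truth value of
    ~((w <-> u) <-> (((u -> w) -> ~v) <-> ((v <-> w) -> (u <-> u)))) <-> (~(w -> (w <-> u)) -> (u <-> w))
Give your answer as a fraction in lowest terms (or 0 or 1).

w <-> u = 3/5 <-> 4/5 = 4/5
u -> w = 4/5 -> 3/5 = 4/5
~v = ~1/5 = 4/5
(u -> w) -> ~v = 4/5 -> 4/5 = 1
v <-> w = 1/5 <-> 3/5 = 3/5
u <-> u = 4/5 <-> 4/5 = 1
(v <-> w) -> (u <-> u) = 3/5 -> 1 = 1
((u -> w) -> ~v) <-> ((v <-> w) -> (u <-> u)) = 1 <-> 1 = 1
(w <-> u) <-> (((u -> w) -> ~v) <-> ((v <-> w) -> (u <-> u))) = 4/5 <-> 1 = 4/5
~((w <-> u) <-> (((u -> w) -> ~v) <-> ((v <-> w) -> (u <-> u)))) = ~4/5 = 1/5
w <-> u = 3/5 <-> 4/5 = 4/5
w -> (w <-> u) = 3/5 -> 4/5 = 1
~(w -> (w <-> u)) = ~1 = 0
u <-> w = 4/5 <-> 3/5 = 4/5
~(w -> (w <-> u)) -> (u <-> w) = 0 -> 4/5 = 1
~((w <-> u) <-> (((u -> w) -> ~v) <-> ((v <-> w) -> (u <-> u)))) <-> (~(w -> (w <-> u)) -> (u <-> w)) = 1/5 <-> 1 = 1/5

1/5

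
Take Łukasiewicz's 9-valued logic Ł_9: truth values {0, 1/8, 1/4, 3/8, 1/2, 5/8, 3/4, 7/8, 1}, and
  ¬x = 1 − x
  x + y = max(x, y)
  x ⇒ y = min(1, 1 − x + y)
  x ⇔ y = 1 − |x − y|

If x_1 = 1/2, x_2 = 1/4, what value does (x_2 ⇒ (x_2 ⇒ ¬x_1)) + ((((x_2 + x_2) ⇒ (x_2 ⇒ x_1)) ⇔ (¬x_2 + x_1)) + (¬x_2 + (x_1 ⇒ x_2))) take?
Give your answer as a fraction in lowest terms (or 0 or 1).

¬x_1 = ¬1/2 = 1/2
x_2 ⇒ ¬x_1 = 1/4 ⇒ 1/2 = 1
x_2 ⇒ (x_2 ⇒ ¬x_1) = 1/4 ⇒ 1 = 1
x_2 + x_2 = 1/4 + 1/4 = 1/4
x_2 ⇒ x_1 = 1/4 ⇒ 1/2 = 1
(x_2 + x_2) ⇒ (x_2 ⇒ x_1) = 1/4 ⇒ 1 = 1
¬x_2 = ¬1/4 = 3/4
¬x_2 + x_1 = 3/4 + 1/2 = 3/4
((x_2 + x_2) ⇒ (x_2 ⇒ x_1)) ⇔ (¬x_2 + x_1) = 1 ⇔ 3/4 = 3/4
¬x_2 = ¬1/4 = 3/4
x_1 ⇒ x_2 = 1/2 ⇒ 1/4 = 3/4
¬x_2 + (x_1 ⇒ x_2) = 3/4 + 3/4 = 3/4
(((x_2 + x_2) ⇒ (x_2 ⇒ x_1)) ⇔ (¬x_2 + x_1)) + (¬x_2 + (x_1 ⇒ x_2)) = 3/4 + 3/4 = 3/4
(x_2 ⇒ (x_2 ⇒ ¬x_1)) + ((((x_2 + x_2) ⇒ (x_2 ⇒ x_1)) ⇔ (¬x_2 + x_1)) + (¬x_2 + (x_1 ⇒ x_2))) = 1 + 3/4 = 1

1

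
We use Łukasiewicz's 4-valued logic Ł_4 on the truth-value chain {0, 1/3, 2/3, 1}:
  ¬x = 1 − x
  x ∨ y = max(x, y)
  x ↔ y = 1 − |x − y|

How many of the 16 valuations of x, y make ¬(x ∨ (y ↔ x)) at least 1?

x = 0, y = 0 ↦ 0  <
x = 0, y = 1/3 ↦ 1/3  <
x = 0, y = 2/3 ↦ 2/3  <
x = 0, y = 1 ↦ 1  ≥
x = 1/3, y = 0 ↦ 1/3  <
x = 1/3, y = 1/3 ↦ 0  <
x = 1/3, y = 2/3 ↦ 1/3  <
x = 1/3, y = 1 ↦ 2/3  <
x = 2/3, y = 0 ↦ 1/3  <
x = 2/3, y = 1/3 ↦ 1/3  <
x = 2/3, y = 2/3 ↦ 0  <
x = 2/3, y = 1 ↦ 1/3  <
x = 1, y = 0 ↦ 0  <
x = 1, y = 1/3 ↦ 0  <
x = 1, y = 2/3 ↦ 0  <
x = 1, y = 1 ↦ 0  <
So 1 of the 16 assignments meets the threshold.

1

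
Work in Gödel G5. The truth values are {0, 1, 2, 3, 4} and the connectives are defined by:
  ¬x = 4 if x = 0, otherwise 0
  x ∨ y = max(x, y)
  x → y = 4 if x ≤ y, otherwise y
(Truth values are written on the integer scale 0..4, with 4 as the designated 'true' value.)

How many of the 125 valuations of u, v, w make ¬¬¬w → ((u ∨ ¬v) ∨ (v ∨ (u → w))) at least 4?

116

value 4: 116 assignments (counts)
value 3: 5 assignments
value 2: 3 assignments
value 1: 1 assignment
So 116 of the 125 assignments meet the threshold.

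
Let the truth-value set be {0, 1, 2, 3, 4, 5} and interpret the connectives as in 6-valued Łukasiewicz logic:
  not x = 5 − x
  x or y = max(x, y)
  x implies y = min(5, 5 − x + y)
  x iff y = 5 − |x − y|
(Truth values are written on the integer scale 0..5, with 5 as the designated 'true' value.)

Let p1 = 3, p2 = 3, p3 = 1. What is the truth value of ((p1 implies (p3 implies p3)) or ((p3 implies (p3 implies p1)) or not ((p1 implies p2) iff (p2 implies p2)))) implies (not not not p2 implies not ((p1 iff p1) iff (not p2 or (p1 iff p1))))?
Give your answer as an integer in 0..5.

3

p3 implies p3 = 1 implies 1 = 5
p1 implies (p3 implies p3) = 3 implies 5 = 5
p3 implies p1 = 1 implies 3 = 5
p3 implies (p3 implies p1) = 1 implies 5 = 5
p1 implies p2 = 3 implies 3 = 5
p2 implies p2 = 3 implies 3 = 5
(p1 implies p2) iff (p2 implies p2) = 5 iff 5 = 5
not ((p1 implies p2) iff (p2 implies p2)) = not 5 = 0
(p3 implies (p3 implies p1)) or not ((p1 implies p2) iff (p2 implies p2)) = 5 or 0 = 5
(p1 implies (p3 implies p3)) or ((p3 implies (p3 implies p1)) or not ((p1 implies p2) iff (p2 implies p2))) = 5 or 5 = 5
not p2 = not 3 = 2
not not p2 = not 2 = 3
not not not p2 = not 3 = 2
p1 iff p1 = 3 iff 3 = 5
not p2 = not 3 = 2
p1 iff p1 = 3 iff 3 = 5
not p2 or (p1 iff p1) = 2 or 5 = 5
(p1 iff p1) iff (not p2 or (p1 iff p1)) = 5 iff 5 = 5
not ((p1 iff p1) iff (not p2 or (p1 iff p1))) = not 5 = 0
not not not p2 implies not ((p1 iff p1) iff (not p2 or (p1 iff p1))) = 2 implies 0 = 3
((p1 implies (p3 implies p3)) or ((p3 implies (p3 implies p1)) or not ((p1 implies p2) iff (p2 implies p2)))) implies (not not not p2 implies not ((p1 iff p1) iff (not p2 or (p1 iff p1)))) = 5 implies 3 = 3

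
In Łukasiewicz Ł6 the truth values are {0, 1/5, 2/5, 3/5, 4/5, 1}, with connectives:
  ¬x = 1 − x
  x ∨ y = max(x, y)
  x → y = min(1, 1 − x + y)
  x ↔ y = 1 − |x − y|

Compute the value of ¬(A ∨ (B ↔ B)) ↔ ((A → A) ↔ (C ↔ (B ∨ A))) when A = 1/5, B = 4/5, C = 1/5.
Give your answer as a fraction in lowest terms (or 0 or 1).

3/5

B ↔ B = 4/5 ↔ 4/5 = 1
A ∨ (B ↔ B) = 1/5 ∨ 1 = 1
¬(A ∨ (B ↔ B)) = ¬1 = 0
A → A = 1/5 → 1/5 = 1
B ∨ A = 4/5 ∨ 1/5 = 4/5
C ↔ (B ∨ A) = 1/5 ↔ 4/5 = 2/5
(A → A) ↔ (C ↔ (B ∨ A)) = 1 ↔ 2/5 = 2/5
¬(A ∨ (B ↔ B)) ↔ ((A → A) ↔ (C ↔ (B ∨ A))) = 0 ↔ 2/5 = 3/5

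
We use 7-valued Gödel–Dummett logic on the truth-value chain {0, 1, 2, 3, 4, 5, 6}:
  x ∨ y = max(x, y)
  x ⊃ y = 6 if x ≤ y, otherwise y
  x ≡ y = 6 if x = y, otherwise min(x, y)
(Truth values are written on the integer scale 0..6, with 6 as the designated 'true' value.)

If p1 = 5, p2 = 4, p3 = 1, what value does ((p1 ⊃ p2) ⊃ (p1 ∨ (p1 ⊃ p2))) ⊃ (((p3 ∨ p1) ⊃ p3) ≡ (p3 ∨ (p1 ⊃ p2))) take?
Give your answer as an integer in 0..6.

p1 ⊃ p2 = 5 ⊃ 4 = 4
p1 ⊃ p2 = 5 ⊃ 4 = 4
p1 ∨ (p1 ⊃ p2) = 5 ∨ 4 = 5
(p1 ⊃ p2) ⊃ (p1 ∨ (p1 ⊃ p2)) = 4 ⊃ 5 = 6
p3 ∨ p1 = 1 ∨ 5 = 5
(p3 ∨ p1) ⊃ p3 = 5 ⊃ 1 = 1
p1 ⊃ p2 = 5 ⊃ 4 = 4
p3 ∨ (p1 ⊃ p2) = 1 ∨ 4 = 4
((p3 ∨ p1) ⊃ p3) ≡ (p3 ∨ (p1 ⊃ p2)) = 1 ≡ 4 = 1
((p1 ⊃ p2) ⊃ (p1 ∨ (p1 ⊃ p2))) ⊃ (((p3 ∨ p1) ⊃ p3) ≡ (p3 ∨ (p1 ⊃ p2))) = 6 ⊃ 1 = 1

1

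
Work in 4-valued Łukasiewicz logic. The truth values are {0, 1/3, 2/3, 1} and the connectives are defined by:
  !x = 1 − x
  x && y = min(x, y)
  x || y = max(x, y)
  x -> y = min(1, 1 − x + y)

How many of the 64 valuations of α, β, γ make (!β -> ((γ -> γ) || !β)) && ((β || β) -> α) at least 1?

40

value 1: 40 assignments (counts)
value 2/3: 12 assignments
value 1/3: 8 assignments
value 0: 4 assignments
So 40 of the 64 assignments meet the threshold.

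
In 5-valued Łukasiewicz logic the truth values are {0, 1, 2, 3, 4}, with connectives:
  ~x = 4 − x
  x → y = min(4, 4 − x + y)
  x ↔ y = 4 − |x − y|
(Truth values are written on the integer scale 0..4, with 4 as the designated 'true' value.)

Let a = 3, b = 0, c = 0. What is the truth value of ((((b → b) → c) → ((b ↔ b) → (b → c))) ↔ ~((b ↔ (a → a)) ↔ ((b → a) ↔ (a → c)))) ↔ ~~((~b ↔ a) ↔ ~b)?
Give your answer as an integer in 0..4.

b → b = 0 → 0 = 4
(b → b) → c = 4 → 0 = 0
b ↔ b = 0 ↔ 0 = 4
b → c = 0 → 0 = 4
(b ↔ b) → (b → c) = 4 → 4 = 4
((b → b) → c) → ((b ↔ b) → (b → c)) = 0 → 4 = 4
a → a = 3 → 3 = 4
b ↔ (a → a) = 0 ↔ 4 = 0
b → a = 0 → 3 = 4
a → c = 3 → 0 = 1
(b → a) ↔ (a → c) = 4 ↔ 1 = 1
(b ↔ (a → a)) ↔ ((b → a) ↔ (a → c)) = 0 ↔ 1 = 3
~((b ↔ (a → a)) ↔ ((b → a) ↔ (a → c))) = ~3 = 1
(((b → b) → c) → ((b ↔ b) → (b → c))) ↔ ~((b ↔ (a → a)) ↔ ((b → a) ↔ (a → c))) = 4 ↔ 1 = 1
~b = ~0 = 4
~b ↔ a = 4 ↔ 3 = 3
~b = ~0 = 4
(~b ↔ a) ↔ ~b = 3 ↔ 4 = 3
~((~b ↔ a) ↔ ~b) = ~3 = 1
~~((~b ↔ a) ↔ ~b) = ~1 = 3
((((b → b) → c) → ((b ↔ b) → (b → c))) ↔ ~((b ↔ (a → a)) ↔ ((b → a) ↔ (a → c)))) ↔ ~~((~b ↔ a) ↔ ~b) = 1 ↔ 3 = 2

2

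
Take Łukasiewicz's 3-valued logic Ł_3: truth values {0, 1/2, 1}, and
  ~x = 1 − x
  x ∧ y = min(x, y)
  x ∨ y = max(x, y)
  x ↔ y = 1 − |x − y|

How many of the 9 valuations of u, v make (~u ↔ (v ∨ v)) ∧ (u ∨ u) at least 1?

u = 0, v = 0 ↦ 0  <
u = 0, v = 1/2 ↦ 0  <
u = 0, v = 1 ↦ 0  <
u = 1/2, v = 0 ↦ 1/2  <
u = 1/2, v = 1/2 ↦ 1/2  <
u = 1/2, v = 1 ↦ 1/2  <
u = 1, v = 0 ↦ 1  ≥
u = 1, v = 1/2 ↦ 1/2  <
u = 1, v = 1 ↦ 0  <
So 1 of the 9 assignments meets the threshold.

1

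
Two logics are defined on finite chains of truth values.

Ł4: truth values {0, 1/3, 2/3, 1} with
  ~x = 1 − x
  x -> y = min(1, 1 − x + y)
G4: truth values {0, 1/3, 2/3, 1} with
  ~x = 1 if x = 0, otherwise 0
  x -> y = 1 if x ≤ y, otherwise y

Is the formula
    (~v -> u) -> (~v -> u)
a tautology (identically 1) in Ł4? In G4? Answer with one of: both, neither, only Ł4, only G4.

both

In Ł4: every assignment gives 1 — tautology.
In G4: every assignment gives 1 — tautology.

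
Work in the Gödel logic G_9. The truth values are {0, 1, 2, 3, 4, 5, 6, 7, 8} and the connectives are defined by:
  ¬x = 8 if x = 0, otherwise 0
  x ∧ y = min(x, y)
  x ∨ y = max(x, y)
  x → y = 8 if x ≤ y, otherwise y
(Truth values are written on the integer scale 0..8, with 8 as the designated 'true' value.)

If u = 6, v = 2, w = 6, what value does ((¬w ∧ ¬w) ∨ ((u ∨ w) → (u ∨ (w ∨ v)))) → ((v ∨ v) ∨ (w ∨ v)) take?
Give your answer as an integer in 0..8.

6

¬w = ¬6 = 0
¬w = ¬6 = 0
¬w ∧ ¬w = 0 ∧ 0 = 0
u ∨ w = 6 ∨ 6 = 6
w ∨ v = 6 ∨ 2 = 6
u ∨ (w ∨ v) = 6 ∨ 6 = 6
(u ∨ w) → (u ∨ (w ∨ v)) = 6 → 6 = 8
(¬w ∧ ¬w) ∨ ((u ∨ w) → (u ∨ (w ∨ v))) = 0 ∨ 8 = 8
v ∨ v = 2 ∨ 2 = 2
w ∨ v = 6 ∨ 2 = 6
(v ∨ v) ∨ (w ∨ v) = 2 ∨ 6 = 6
((¬w ∧ ¬w) ∨ ((u ∨ w) → (u ∨ (w ∨ v)))) → ((v ∨ v) ∨ (w ∨ v)) = 8 → 6 = 6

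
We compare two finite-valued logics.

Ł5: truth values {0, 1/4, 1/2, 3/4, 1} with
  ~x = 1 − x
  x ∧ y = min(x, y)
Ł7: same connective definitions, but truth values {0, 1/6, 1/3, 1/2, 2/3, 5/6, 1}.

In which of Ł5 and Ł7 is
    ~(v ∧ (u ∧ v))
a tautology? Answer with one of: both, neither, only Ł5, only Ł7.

In Ł5: at u = 1/4, v = 1/4 the value is 3/4 — not a tautology.
In Ł7: at u = 1/6, v = 1/6 the value is 5/6 — not a tautology.

neither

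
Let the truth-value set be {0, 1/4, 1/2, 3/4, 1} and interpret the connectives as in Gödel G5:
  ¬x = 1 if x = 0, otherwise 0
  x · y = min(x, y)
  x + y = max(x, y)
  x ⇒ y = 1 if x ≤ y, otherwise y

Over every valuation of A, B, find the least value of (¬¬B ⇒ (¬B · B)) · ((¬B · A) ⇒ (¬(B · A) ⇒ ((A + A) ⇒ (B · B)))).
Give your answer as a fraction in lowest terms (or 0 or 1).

0

Take A = 0, B = 1/4:
¬B = ¬1/4 = 0
¬¬B = ¬0 = 1
¬B = ¬1/4 = 0
¬B · B = 0 · 1/4 = 0
¬¬B ⇒ (¬B · B) = 1 ⇒ 0 = 0
¬B = ¬1/4 = 0
¬B · A = 0 · 0 = 0
B · A = 1/4 · 0 = 0
¬(B · A) = ¬0 = 1
A + A = 0 + 0 = 0
B · B = 1/4 · 1/4 = 1/4
(A + A) ⇒ (B · B) = 0 ⇒ 1/4 = 1
¬(B · A) ⇒ ((A + A) ⇒ (B · B)) = 1 ⇒ 1 = 1
(¬B · A) ⇒ (¬(B · A) ⇒ ((A + A) ⇒ (B · B))) = 0 ⇒ 1 = 1
(¬¬B ⇒ (¬B · B)) · ((¬B · A) ⇒ (¬(B · A) ⇒ ((A + A) ⇒ (B · B)))) = 0 · 1 = 0
No assignment yields a value below 0, so this is the minimum.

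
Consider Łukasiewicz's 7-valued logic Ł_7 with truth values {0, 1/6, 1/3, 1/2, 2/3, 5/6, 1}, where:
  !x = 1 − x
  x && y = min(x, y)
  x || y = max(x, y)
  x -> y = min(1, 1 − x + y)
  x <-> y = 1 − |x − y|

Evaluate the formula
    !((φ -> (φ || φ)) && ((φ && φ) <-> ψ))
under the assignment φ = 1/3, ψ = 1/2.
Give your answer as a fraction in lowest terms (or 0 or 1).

1/6

φ || φ = 1/3 || 1/3 = 1/3
φ -> (φ || φ) = 1/3 -> 1/3 = 1
φ && φ = 1/3 && 1/3 = 1/3
(φ && φ) <-> ψ = 1/3 <-> 1/2 = 5/6
(φ -> (φ || φ)) && ((φ && φ) <-> ψ) = 1 && 5/6 = 5/6
!((φ -> (φ || φ)) && ((φ && φ) <-> ψ)) = !5/6 = 1/6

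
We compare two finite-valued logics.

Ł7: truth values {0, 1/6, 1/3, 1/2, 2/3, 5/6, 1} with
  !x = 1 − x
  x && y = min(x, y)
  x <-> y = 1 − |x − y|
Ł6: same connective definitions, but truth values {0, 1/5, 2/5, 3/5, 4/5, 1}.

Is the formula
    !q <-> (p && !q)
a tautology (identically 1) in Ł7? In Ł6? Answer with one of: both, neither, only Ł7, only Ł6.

neither

In Ł7: at p = 0, q = 0 the value is 0 — not a tautology.
In Ł6: at p = 0, q = 0 the value is 0 — not a tautology.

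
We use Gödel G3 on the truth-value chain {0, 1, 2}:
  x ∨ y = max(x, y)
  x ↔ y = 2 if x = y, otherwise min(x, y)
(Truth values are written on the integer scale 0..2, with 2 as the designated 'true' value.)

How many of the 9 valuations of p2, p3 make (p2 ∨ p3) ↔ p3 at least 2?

6

p2 = 0, p3 = 0 ↦ 2  ≥
p2 = 0, p3 = 1 ↦ 2  ≥
p2 = 0, p3 = 2 ↦ 2  ≥
p2 = 1, p3 = 0 ↦ 0  <
p2 = 1, p3 = 1 ↦ 2  ≥
p2 = 1, p3 = 2 ↦ 2  ≥
p2 = 2, p3 = 0 ↦ 0  <
p2 = 2, p3 = 1 ↦ 1  <
p2 = 2, p3 = 2 ↦ 2  ≥
So 6 of the 9 assignments meet the threshold.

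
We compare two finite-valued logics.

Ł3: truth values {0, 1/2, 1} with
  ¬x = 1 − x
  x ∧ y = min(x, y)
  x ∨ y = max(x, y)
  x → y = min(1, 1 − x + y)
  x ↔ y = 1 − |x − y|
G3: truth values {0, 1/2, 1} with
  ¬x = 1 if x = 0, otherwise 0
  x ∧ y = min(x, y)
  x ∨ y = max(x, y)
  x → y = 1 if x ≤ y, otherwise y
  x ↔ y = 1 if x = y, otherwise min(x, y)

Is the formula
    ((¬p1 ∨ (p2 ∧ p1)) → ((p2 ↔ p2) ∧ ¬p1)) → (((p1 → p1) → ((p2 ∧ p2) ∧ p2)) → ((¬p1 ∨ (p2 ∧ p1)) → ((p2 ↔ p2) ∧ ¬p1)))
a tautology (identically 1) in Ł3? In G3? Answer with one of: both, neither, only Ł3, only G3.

In Ł3: every assignment gives 1 — tautology.
In G3: every assignment gives 1 — tautology.

both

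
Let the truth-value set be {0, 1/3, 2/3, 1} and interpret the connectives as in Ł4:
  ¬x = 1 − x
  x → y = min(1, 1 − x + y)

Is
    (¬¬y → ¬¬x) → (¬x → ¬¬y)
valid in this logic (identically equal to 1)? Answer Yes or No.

No

Counterexample: take x = 0, y = 0.
¬y = ¬0 = 1
¬¬y = ¬1 = 0
¬x = ¬0 = 1
¬¬x = ¬1 = 0
¬¬y → ¬¬x = 0 → 0 = 1
¬x = ¬0 = 1
¬y = ¬0 = 1
¬¬y = ¬1 = 0
¬x → ¬¬y = 1 → 0 = 0
(¬¬y → ¬¬x) → (¬x → ¬¬y) = 1 → 0 = 0
This gives 0 ≠ 1.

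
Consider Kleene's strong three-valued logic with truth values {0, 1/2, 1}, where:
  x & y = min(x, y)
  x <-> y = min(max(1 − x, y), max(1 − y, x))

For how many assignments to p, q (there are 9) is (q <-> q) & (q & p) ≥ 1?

1

p = 0, q = 0 ↦ 0  <
p = 0, q = 1/2 ↦ 0  <
p = 0, q = 1 ↦ 0  <
p = 1/2, q = 0 ↦ 0  <
p = 1/2, q = 1/2 ↦ 1/2  <
p = 1/2, q = 1 ↦ 1/2  <
p = 1, q = 0 ↦ 0  <
p = 1, q = 1/2 ↦ 1/2  <
p = 1, q = 1 ↦ 1  ≥
So 1 of the 9 assignments meets the threshold.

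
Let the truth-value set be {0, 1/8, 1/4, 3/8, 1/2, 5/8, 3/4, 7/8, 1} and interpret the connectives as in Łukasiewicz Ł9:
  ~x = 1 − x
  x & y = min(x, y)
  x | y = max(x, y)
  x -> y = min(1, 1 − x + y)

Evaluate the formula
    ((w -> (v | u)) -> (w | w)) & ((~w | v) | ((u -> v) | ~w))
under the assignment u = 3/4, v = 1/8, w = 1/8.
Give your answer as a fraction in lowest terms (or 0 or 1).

v | u = 1/8 | 3/4 = 3/4
w -> (v | u) = 1/8 -> 3/4 = 1
w | w = 1/8 | 1/8 = 1/8
(w -> (v | u)) -> (w | w) = 1 -> 1/8 = 1/8
~w = ~1/8 = 7/8
~w | v = 7/8 | 1/8 = 7/8
u -> v = 3/4 -> 1/8 = 3/8
~w = ~1/8 = 7/8
(u -> v) | ~w = 3/8 | 7/8 = 7/8
(~w | v) | ((u -> v) | ~w) = 7/8 | 7/8 = 7/8
((w -> (v | u)) -> (w | w)) & ((~w | v) | ((u -> v) | ~w)) = 1/8 & 7/8 = 1/8

1/8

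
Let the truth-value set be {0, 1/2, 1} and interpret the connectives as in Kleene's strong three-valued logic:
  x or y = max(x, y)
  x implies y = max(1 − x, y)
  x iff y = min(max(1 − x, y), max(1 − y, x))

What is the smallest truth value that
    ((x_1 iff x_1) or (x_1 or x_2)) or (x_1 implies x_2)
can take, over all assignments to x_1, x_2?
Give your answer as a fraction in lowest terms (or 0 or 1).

1/2

Take x_1 = 1/2, x_2 = 0:
x_1 iff x_1 = 1/2 iff 1/2 = 1/2
x_1 or x_2 = 1/2 or 0 = 1/2
(x_1 iff x_1) or (x_1 or x_2) = 1/2 or 1/2 = 1/2
x_1 implies x_2 = 1/2 implies 0 = 1/2
((x_1 iff x_1) or (x_1 or x_2)) or (x_1 implies x_2) = 1/2 or 1/2 = 1/2
No assignment yields a value below 1/2, so this is the minimum.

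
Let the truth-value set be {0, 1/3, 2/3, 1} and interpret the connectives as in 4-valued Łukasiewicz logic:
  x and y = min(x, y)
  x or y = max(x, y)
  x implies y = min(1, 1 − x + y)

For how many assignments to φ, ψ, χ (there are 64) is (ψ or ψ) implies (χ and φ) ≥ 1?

30

value 1: 30 assignments (counts)
value 2/3: 15 assignments
value 1/3: 12 assignments
value 0: 7 assignments
So 30 of the 64 assignments meet the threshold.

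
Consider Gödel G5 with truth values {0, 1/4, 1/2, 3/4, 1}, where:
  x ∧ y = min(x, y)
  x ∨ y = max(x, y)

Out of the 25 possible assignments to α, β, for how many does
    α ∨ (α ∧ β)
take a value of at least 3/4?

10

value 1: 5 assignments (counts)
value 3/4: 5 assignments (counts)
value 1/2: 5 assignments
value 1/4: 5 assignments
value 0: 5 assignments
So 10 of the 25 assignments meet the threshold.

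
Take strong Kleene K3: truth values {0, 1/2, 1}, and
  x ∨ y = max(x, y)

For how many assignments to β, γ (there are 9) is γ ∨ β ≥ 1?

β = 0, γ = 0 ↦ 0  <
β = 0, γ = 1/2 ↦ 1/2  <
β = 0, γ = 1 ↦ 1  ≥
β = 1/2, γ = 0 ↦ 1/2  <
β = 1/2, γ = 1/2 ↦ 1/2  <
β = 1/2, γ = 1 ↦ 1  ≥
β = 1, γ = 0 ↦ 1  ≥
β = 1, γ = 1/2 ↦ 1  ≥
β = 1, γ = 1 ↦ 1  ≥
So 5 of the 9 assignments meet the threshold.

5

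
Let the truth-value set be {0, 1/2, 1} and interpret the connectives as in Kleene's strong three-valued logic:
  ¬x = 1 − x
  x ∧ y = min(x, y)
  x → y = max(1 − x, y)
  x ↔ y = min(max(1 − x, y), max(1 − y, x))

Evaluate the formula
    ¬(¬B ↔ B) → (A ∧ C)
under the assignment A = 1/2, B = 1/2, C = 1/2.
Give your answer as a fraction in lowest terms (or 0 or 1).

¬B = ¬1/2 = 1/2
¬B ↔ B = 1/2 ↔ 1/2 = 1/2
¬(¬B ↔ B) = ¬1/2 = 1/2
A ∧ C = 1/2 ∧ 1/2 = 1/2
¬(¬B ↔ B) → (A ∧ C) = 1/2 → 1/2 = 1/2

1/2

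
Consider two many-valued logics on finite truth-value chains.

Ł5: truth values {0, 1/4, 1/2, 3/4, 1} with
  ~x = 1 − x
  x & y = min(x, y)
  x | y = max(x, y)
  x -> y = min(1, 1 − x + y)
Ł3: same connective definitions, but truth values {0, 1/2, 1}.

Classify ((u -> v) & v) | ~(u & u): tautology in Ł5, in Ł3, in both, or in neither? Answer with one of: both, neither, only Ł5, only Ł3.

In Ł5: at u = 1/4, v = 0 the value is 3/4 — not a tautology.
In Ł3: at u = 1/2, v = 0 the value is 1/2 — not a tautology.

neither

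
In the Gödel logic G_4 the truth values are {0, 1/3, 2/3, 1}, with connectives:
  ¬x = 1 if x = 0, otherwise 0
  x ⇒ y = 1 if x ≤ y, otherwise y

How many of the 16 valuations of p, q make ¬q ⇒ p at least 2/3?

14

p = 0, q = 0 ↦ 0  <
p = 0, q = 1/3 ↦ 1  ≥
p = 0, q = 2/3 ↦ 1  ≥
p = 0, q = 1 ↦ 1  ≥
p = 1/3, q = 0 ↦ 1/3  <
p = 1/3, q = 1/3 ↦ 1  ≥
p = 1/3, q = 2/3 ↦ 1  ≥
p = 1/3, q = 1 ↦ 1  ≥
p = 2/3, q = 0 ↦ 2/3  ≥
p = 2/3, q = 1/3 ↦ 1  ≥
p = 2/3, q = 2/3 ↦ 1  ≥
p = 2/3, q = 1 ↦ 1  ≥
p = 1, q = 0 ↦ 1  ≥
p = 1, q = 1/3 ↦ 1  ≥
p = 1, q = 2/3 ↦ 1  ≥
p = 1, q = 1 ↦ 1  ≥
So 14 of the 16 assignments meet the threshold.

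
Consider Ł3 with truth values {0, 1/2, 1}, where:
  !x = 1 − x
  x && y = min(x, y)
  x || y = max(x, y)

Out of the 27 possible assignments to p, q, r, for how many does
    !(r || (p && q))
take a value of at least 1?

5

value 1: 5 assignments (counts)
value 1/2: 11 assignments
value 0: 11 assignments
So 5 of the 27 assignments meet the threshold.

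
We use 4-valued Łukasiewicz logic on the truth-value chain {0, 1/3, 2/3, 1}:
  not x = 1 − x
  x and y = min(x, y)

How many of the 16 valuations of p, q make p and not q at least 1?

p = 0, q = 0 ↦ 0  <
p = 0, q = 1/3 ↦ 0  <
p = 0, q = 2/3 ↦ 0  <
p = 0, q = 1 ↦ 0  <
p = 1/3, q = 0 ↦ 1/3  <
p = 1/3, q = 1/3 ↦ 1/3  <
p = 1/3, q = 2/3 ↦ 1/3  <
p = 1/3, q = 1 ↦ 0  <
p = 2/3, q = 0 ↦ 2/3  <
p = 2/3, q = 1/3 ↦ 2/3  <
p = 2/3, q = 2/3 ↦ 1/3  <
p = 2/3, q = 1 ↦ 0  <
p = 1, q = 0 ↦ 1  ≥
p = 1, q = 1/3 ↦ 2/3  <
p = 1, q = 2/3 ↦ 1/3  <
p = 1, q = 1 ↦ 0  <
So 1 of the 16 assignments meets the threshold.

1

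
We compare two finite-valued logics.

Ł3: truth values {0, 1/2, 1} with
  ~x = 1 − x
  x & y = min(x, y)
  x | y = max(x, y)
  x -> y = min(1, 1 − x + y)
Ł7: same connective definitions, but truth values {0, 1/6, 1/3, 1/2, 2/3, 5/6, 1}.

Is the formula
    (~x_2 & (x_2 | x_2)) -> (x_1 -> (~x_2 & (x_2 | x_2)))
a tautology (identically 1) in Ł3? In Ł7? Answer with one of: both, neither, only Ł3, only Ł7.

In Ł3: every assignment gives 1 — tautology.
In Ł7: every assignment gives 1 — tautology.

both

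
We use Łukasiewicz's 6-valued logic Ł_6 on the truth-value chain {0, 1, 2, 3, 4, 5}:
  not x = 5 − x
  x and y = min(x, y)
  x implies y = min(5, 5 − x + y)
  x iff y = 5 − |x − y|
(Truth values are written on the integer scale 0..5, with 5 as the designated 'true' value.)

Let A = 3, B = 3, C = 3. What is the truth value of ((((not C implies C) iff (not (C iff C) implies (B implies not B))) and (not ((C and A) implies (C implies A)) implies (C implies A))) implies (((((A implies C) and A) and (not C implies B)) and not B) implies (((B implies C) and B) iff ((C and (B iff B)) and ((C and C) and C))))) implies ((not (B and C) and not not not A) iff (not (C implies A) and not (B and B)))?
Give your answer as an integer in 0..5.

3

not C = not 3 = 2
not C implies C = 2 implies 3 = 5
C iff C = 3 iff 3 = 5
not (C iff C) = not 5 = 0
not B = not 3 = 2
B implies not B = 3 implies 2 = 4
not (C iff C) implies (B implies not B) = 0 implies 4 = 5
(not C implies C) iff (not (C iff C) implies (B implies not B)) = 5 iff 5 = 5
C and A = 3 and 3 = 3
C implies A = 3 implies 3 = 5
(C and A) implies (C implies A) = 3 implies 5 = 5
not ((C and A) implies (C implies A)) = not 5 = 0
C implies A = 3 implies 3 = 5
not ((C and A) implies (C implies A)) implies (C implies A) = 0 implies 5 = 5
((not C implies C) iff (not (C iff C) implies (B implies not B))) and (not ((C and A) implies (C implies A)) implies (C implies A)) = 5 and 5 = 5
A implies C = 3 implies 3 = 5
(A implies C) and A = 5 and 3 = 3
not C = not 3 = 2
not C implies B = 2 implies 3 = 5
((A implies C) and A) and (not C implies B) = 3 and 5 = 3
not B = not 3 = 2
(((A implies C) and A) and (not C implies B)) and not B = 3 and 2 = 2
B implies C = 3 implies 3 = 5
(B implies C) and B = 5 and 3 = 3
B iff B = 3 iff 3 = 5
C and (B iff B) = 3 and 5 = 3
C and C = 3 and 3 = 3
(C and C) and C = 3 and 3 = 3
(C and (B iff B)) and ((C and C) and C) = 3 and 3 = 3
((B implies C) and B) iff ((C and (B iff B)) and ((C and C) and C)) = 3 iff 3 = 5
((((A implies C) and A) and (not C implies B)) and not B) implies (((B implies C) and B) iff ((C and (B iff B)) and ((C and C) and C))) = 2 implies 5 = 5
(((not C implies C) iff (not (C iff C) implies (B implies not B))) and (not ((C and A) implies (C implies A)) implies (C implies A))) implies (((((A implies C) and A) and (not C implies B)) and not B) implies (((B implies C) and B) iff ((C and (B iff B)) and ((C and C) and C)))) = 5 implies 5 = 5
B and C = 3 and 3 = 3
not (B and C) = not 3 = 2
not A = not 3 = 2
not not A = not 2 = 3
not not not A = not 3 = 2
not (B and C) and not not not A = 2 and 2 = 2
C implies A = 3 implies 3 = 5
not (C implies A) = not 5 = 0
B and B = 3 and 3 = 3
not (B and B) = not 3 = 2
not (C implies A) and not (B and B) = 0 and 2 = 0
(not (B and C) and not not not A) iff (not (C implies A) and not (B and B)) = 2 iff 0 = 3
((((not C implies C) iff (not (C iff C) implies (B implies not B))) and (not ((C and A) implies (C implies A)) implies (C implies A))) implies (((((A implies C) and A) and (not C implies B)) and not B) implies (((B implies C) and B) iff ((C and (B iff B)) and ((C and C) and C))))) implies ((not (B and C) and not not not A) iff (not (C implies A) and not (B and B))) = 5 implies 3 = 3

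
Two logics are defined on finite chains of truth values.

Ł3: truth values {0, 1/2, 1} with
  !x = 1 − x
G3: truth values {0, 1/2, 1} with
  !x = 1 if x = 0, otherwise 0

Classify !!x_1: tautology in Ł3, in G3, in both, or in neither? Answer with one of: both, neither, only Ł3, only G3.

In Ł3: at x_1 = 0 the value is 0 — not a tautology.
In G3: at x_1 = 0 the value is 0 — not a tautology.

neither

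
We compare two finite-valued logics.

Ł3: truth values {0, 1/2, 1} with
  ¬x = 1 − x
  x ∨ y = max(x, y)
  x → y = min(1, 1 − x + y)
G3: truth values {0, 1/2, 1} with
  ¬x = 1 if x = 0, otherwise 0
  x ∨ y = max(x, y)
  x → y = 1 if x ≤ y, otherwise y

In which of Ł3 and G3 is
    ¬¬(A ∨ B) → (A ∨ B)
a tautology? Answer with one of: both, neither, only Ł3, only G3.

only Ł3

In Ł3: every assignment gives 1 — tautology.
In G3: at A = 0, B = 1/2 the value is 1/2 — not a tautology.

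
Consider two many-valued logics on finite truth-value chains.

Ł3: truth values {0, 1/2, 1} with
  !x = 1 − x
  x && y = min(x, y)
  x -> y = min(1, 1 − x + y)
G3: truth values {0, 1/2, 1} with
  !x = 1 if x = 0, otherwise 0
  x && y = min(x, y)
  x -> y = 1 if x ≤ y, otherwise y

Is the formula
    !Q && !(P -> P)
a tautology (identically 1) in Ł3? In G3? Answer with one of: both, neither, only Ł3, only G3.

neither

In Ł3: at P = 0, Q = 0 the value is 0 — not a tautology.
In G3: at P = 0, Q = 0 the value is 0 — not a tautology.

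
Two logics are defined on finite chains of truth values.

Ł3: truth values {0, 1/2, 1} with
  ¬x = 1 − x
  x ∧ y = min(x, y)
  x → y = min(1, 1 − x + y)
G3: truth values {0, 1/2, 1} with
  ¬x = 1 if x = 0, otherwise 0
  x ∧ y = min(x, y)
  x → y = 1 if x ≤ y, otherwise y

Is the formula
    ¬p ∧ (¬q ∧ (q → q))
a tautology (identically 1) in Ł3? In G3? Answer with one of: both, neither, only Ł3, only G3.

neither

In Ł3: at p = 0, q = 1/2 the value is 1/2 — not a tautology.
In G3: at p = 0, q = 1/2 the value is 0 — not a tautology.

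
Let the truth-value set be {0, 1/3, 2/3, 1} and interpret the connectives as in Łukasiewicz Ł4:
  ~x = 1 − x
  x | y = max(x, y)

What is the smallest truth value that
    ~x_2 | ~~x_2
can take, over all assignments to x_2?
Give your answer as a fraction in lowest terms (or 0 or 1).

2/3

Take x_2 = 1/3:
~x_2 = ~1/3 = 2/3
~x_2 = ~1/3 = 2/3
~~x_2 = ~2/3 = 1/3
~x_2 | ~~x_2 = 2/3 | 1/3 = 2/3
No assignment yields a value below 2/3, so this is the minimum.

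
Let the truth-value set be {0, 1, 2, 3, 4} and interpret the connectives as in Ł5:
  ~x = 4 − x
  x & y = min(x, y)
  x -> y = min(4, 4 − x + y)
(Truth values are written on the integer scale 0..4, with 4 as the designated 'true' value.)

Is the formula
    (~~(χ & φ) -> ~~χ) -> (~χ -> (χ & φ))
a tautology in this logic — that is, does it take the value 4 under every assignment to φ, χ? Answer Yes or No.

No

Counterexample: take φ = 0, χ = 0.
χ & φ = 0 & 0 = 0
~(χ & φ) = ~0 = 4
~~(χ & φ) = ~4 = 0
~χ = ~0 = 4
~~χ = ~4 = 0
~~(χ & φ) -> ~~χ = 0 -> 0 = 4
~χ = ~0 = 4
χ & φ = 0 & 0 = 0
~χ -> (χ & φ) = 4 -> 0 = 0
(~~(χ & φ) -> ~~χ) -> (~χ -> (χ & φ)) = 4 -> 0 = 0
This gives 0 ≠ 4.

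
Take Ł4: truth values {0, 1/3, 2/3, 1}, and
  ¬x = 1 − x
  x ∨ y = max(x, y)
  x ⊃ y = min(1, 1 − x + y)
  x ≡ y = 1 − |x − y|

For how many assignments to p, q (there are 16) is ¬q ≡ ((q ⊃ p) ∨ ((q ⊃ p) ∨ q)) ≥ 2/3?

p = 0, q = 0 ↦ 1  ≥
p = 0, q = 1/3 ↦ 1  ≥
p = 0, q = 2/3 ↦ 2/3  ≥
p = 0, q = 1 ↦ 0  <
p = 1/3, q = 0 ↦ 1  ≥
p = 1/3, q = 1/3 ↦ 2/3  ≥
p = 1/3, q = 2/3 ↦ 2/3  ≥
p = 1/3, q = 1 ↦ 0  <
p = 2/3, q = 0 ↦ 1  ≥
p = 2/3, q = 1/3 ↦ 2/3  ≥
p = 2/3, q = 2/3 ↦ 1/3  <
p = 2/3, q = 1 ↦ 0  <
p = 1, q = 0 ↦ 1  ≥
p = 1, q = 1/3 ↦ 2/3  ≥
p = 1, q = 2/3 ↦ 1/3  <
p = 1, q = 1 ↦ 0  <
So 10 of the 16 assignments meet the threshold.

10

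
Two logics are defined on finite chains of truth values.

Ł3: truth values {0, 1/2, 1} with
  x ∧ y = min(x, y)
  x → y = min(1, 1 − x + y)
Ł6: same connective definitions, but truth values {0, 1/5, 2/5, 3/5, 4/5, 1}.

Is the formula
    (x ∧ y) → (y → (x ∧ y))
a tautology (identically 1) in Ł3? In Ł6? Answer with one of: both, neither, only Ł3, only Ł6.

In Ł3: every assignment gives 1 — tautology.
In Ł6: every assignment gives 1 — tautology.

both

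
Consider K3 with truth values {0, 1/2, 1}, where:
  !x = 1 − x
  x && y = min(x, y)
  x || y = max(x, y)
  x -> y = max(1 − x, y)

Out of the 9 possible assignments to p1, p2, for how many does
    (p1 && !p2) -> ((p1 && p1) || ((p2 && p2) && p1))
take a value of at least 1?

7

p1 = 0, p2 = 0 ↦ 1  ≥
p1 = 0, p2 = 1/2 ↦ 1  ≥
p1 = 0, p2 = 1 ↦ 1  ≥
p1 = 1/2, p2 = 0 ↦ 1/2  <
p1 = 1/2, p2 = 1/2 ↦ 1/2  <
p1 = 1/2, p2 = 1 ↦ 1  ≥
p1 = 1, p2 = 0 ↦ 1  ≥
p1 = 1, p2 = 1/2 ↦ 1  ≥
p1 = 1, p2 = 1 ↦ 1  ≥
So 7 of the 9 assignments meet the threshold.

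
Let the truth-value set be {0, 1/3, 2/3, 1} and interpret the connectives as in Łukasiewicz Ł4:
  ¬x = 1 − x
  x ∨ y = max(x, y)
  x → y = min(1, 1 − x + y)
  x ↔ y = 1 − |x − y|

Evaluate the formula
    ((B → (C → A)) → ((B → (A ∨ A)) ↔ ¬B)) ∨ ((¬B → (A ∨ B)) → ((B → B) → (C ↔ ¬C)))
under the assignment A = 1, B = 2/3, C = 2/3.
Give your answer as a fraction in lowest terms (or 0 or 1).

C → A = 2/3 → 1 = 1
B → (C → A) = 2/3 → 1 = 1
A ∨ A = 1 ∨ 1 = 1
B → (A ∨ A) = 2/3 → 1 = 1
¬B = ¬2/3 = 1/3
(B → (A ∨ A)) ↔ ¬B = 1 ↔ 1/3 = 1/3
(B → (C → A)) → ((B → (A ∨ A)) ↔ ¬B) = 1 → 1/3 = 1/3
¬B = ¬2/3 = 1/3
A ∨ B = 1 ∨ 2/3 = 1
¬B → (A ∨ B) = 1/3 → 1 = 1
B → B = 2/3 → 2/3 = 1
¬C = ¬2/3 = 1/3
C ↔ ¬C = 2/3 ↔ 1/3 = 2/3
(B → B) → (C ↔ ¬C) = 1 → 2/3 = 2/3
(¬B → (A ∨ B)) → ((B → B) → (C ↔ ¬C)) = 1 → 2/3 = 2/3
((B → (C → A)) → ((B → (A ∨ A)) ↔ ¬B)) ∨ ((¬B → (A ∨ B)) → ((B → B) → (C ↔ ¬C))) = 1/3 ∨ 2/3 = 2/3

2/3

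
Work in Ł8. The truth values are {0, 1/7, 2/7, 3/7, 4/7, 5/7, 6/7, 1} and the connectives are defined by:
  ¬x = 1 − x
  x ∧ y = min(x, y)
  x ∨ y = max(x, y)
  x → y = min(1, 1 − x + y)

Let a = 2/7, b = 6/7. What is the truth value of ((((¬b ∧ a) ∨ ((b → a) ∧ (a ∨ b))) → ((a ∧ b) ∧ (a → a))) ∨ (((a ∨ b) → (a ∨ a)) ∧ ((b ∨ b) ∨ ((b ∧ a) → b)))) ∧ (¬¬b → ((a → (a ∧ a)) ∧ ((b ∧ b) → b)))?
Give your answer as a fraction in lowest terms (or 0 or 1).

6/7

¬b = ¬6/7 = 1/7
¬b ∧ a = 1/7 ∧ 2/7 = 1/7
b → a = 6/7 → 2/7 = 3/7
a ∨ b = 2/7 ∨ 6/7 = 6/7
(b → a) ∧ (a ∨ b) = 3/7 ∧ 6/7 = 3/7
(¬b ∧ a) ∨ ((b → a) ∧ (a ∨ b)) = 1/7 ∨ 3/7 = 3/7
a ∧ b = 2/7 ∧ 6/7 = 2/7
a → a = 2/7 → 2/7 = 1
(a ∧ b) ∧ (a → a) = 2/7 ∧ 1 = 2/7
((¬b ∧ a) ∨ ((b → a) ∧ (a ∨ b))) → ((a ∧ b) ∧ (a → a)) = 3/7 → 2/7 = 6/7
a ∨ b = 2/7 ∨ 6/7 = 6/7
a ∨ a = 2/7 ∨ 2/7 = 2/7
(a ∨ b) → (a ∨ a) = 6/7 → 2/7 = 3/7
b ∨ b = 6/7 ∨ 6/7 = 6/7
b ∧ a = 6/7 ∧ 2/7 = 2/7
(b ∧ a) → b = 2/7 → 6/7 = 1
(b ∨ b) ∨ ((b ∧ a) → b) = 6/7 ∨ 1 = 1
((a ∨ b) → (a ∨ a)) ∧ ((b ∨ b) ∨ ((b ∧ a) → b)) = 3/7 ∧ 1 = 3/7
(((¬b ∧ a) ∨ ((b → a) ∧ (a ∨ b))) → ((a ∧ b) ∧ (a → a))) ∨ (((a ∨ b) → (a ∨ a)) ∧ ((b ∨ b) ∨ ((b ∧ a) → b))) = 6/7 ∨ 3/7 = 6/7
¬b = ¬6/7 = 1/7
¬¬b = ¬1/7 = 6/7
a ∧ a = 2/7 ∧ 2/7 = 2/7
a → (a ∧ a) = 2/7 → 2/7 = 1
b ∧ b = 6/7 ∧ 6/7 = 6/7
(b ∧ b) → b = 6/7 → 6/7 = 1
(a → (a ∧ a)) ∧ ((b ∧ b) → b) = 1 ∧ 1 = 1
¬¬b → ((a → (a ∧ a)) ∧ ((b ∧ b) → b)) = 6/7 → 1 = 1
((((¬b ∧ a) ∨ ((b → a) ∧ (a ∨ b))) → ((a ∧ b) ∧ (a → a))) ∨ (((a ∨ b) → (a ∨ a)) ∧ ((b ∨ b) ∨ ((b ∧ a) → b)))) ∧ (¬¬b → ((a → (a ∧ a)) ∧ ((b ∧ b) → b))) = 6/7 ∧ 1 = 6/7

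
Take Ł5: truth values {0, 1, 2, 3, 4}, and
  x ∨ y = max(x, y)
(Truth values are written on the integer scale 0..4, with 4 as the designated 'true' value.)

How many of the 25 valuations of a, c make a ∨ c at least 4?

9

value 4: 9 assignments (counts)
value 3: 7 assignments
value 2: 5 assignments
value 1: 3 assignments
value 0: 1 assignment
So 9 of the 25 assignments meet the threshold.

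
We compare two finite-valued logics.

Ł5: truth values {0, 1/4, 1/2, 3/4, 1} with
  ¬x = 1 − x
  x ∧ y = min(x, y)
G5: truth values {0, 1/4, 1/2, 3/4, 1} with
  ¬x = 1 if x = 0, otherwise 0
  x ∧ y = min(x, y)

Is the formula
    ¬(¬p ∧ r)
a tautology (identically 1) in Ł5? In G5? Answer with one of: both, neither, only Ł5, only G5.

In Ł5: at p = 0, r = 1/4 the value is 3/4 — not a tautology.
In G5: at p = 0, r = 1/4 the value is 0 — not a tautology.

neither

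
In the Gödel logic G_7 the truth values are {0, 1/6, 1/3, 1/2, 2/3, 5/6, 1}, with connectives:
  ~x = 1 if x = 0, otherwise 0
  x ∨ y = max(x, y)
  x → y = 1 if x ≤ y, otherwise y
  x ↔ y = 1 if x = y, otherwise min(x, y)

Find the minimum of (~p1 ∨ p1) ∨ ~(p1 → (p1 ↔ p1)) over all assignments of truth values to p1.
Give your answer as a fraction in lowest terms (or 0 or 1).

Take p1 = 1/6:
~p1 = ~1/6 = 0
~p1 ∨ p1 = 0 ∨ 1/6 = 1/6
p1 ↔ p1 = 1/6 ↔ 1/6 = 1
p1 → (p1 ↔ p1) = 1/6 → 1 = 1
~(p1 → (p1 ↔ p1)) = ~1 = 0
(~p1 ∨ p1) ∨ ~(p1 → (p1 ↔ p1)) = 1/6 ∨ 0 = 1/6
No assignment yields a value below 1/6, so this is the minimum.

1/6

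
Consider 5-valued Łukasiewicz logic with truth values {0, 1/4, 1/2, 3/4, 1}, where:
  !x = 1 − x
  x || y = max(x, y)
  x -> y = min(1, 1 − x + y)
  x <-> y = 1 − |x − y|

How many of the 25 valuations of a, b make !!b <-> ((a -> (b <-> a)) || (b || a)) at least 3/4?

10

value 1: 5 assignments (counts)
value 3/4: 5 assignments (counts)
value 1/2: 6 assignments
value 1/4: 5 assignments
value 0: 4 assignments
So 10 of the 25 assignments meet the threshold.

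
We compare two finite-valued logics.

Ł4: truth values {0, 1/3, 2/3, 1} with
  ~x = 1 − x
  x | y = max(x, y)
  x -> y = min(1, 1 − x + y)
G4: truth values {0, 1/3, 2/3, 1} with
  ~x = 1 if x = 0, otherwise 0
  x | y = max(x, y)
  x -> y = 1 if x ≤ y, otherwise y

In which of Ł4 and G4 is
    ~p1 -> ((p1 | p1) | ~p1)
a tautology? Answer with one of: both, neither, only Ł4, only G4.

In Ł4: every assignment gives 1 — tautology.
In G4: every assignment gives 1 — tautology.

both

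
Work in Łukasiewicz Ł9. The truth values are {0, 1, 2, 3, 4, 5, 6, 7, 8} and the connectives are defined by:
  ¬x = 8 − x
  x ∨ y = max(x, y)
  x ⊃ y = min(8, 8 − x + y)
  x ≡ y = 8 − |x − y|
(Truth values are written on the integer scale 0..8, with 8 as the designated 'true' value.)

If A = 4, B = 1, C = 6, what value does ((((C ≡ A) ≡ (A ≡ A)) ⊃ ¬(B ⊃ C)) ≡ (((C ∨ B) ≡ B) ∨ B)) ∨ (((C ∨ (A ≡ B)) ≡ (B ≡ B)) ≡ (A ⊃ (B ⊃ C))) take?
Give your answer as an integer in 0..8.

C ≡ A = 6 ≡ 4 = 6
A ≡ A = 4 ≡ 4 = 8
(C ≡ A) ≡ (A ≡ A) = 6 ≡ 8 = 6
B ⊃ C = 1 ⊃ 6 = 8
¬(B ⊃ C) = ¬8 = 0
((C ≡ A) ≡ (A ≡ A)) ⊃ ¬(B ⊃ C) = 6 ⊃ 0 = 2
C ∨ B = 6 ∨ 1 = 6
(C ∨ B) ≡ B = 6 ≡ 1 = 3
((C ∨ B) ≡ B) ∨ B = 3 ∨ 1 = 3
(((C ≡ A) ≡ (A ≡ A)) ⊃ ¬(B ⊃ C)) ≡ (((C ∨ B) ≡ B) ∨ B) = 2 ≡ 3 = 7
A ≡ B = 4 ≡ 1 = 5
C ∨ (A ≡ B) = 6 ∨ 5 = 6
B ≡ B = 1 ≡ 1 = 8
(C ∨ (A ≡ B)) ≡ (B ≡ B) = 6 ≡ 8 = 6
B ⊃ C = 1 ⊃ 6 = 8
A ⊃ (B ⊃ C) = 4 ⊃ 8 = 8
((C ∨ (A ≡ B)) ≡ (B ≡ B)) ≡ (A ⊃ (B ⊃ C)) = 6 ≡ 8 = 6
((((C ≡ A) ≡ (A ≡ A)) ⊃ ¬(B ⊃ C)) ≡ (((C ∨ B) ≡ B) ∨ B)) ∨ (((C ∨ (A ≡ B)) ≡ (B ≡ B)) ≡ (A ⊃ (B ⊃ C))) = 7 ∨ 6 = 7

7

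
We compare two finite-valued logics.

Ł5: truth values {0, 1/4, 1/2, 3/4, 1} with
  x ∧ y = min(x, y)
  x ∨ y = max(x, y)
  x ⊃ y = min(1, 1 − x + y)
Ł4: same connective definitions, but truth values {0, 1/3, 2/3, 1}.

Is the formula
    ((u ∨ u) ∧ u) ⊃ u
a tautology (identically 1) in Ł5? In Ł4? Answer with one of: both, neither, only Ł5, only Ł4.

both

In Ł5: every assignment gives 1 — tautology.
In Ł4: every assignment gives 1 — tautology.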